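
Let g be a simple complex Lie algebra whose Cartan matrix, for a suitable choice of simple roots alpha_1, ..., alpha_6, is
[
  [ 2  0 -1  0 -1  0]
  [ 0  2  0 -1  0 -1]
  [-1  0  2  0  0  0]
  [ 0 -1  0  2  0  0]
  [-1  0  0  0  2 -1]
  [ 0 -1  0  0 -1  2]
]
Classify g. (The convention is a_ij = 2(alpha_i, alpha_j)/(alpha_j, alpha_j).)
The matrix has rank 6 with 2's on the diagonal. Reading the off-diagonal entries as Dynkin edges (a single edge where a_ij = a_ji = -1; a double or triple edge where a_ij * a_ji = 2 or 3), the diagram is a chain of 6 nodes with single edges (A_6). One simple-root ordering that puts it in standard form is (alpha_3, alpha_1, alpha_5, alpha_6, alpha_2, alpha_4). So the algebra is type A_6, i.e. sl(7).

A_6 (sl(7))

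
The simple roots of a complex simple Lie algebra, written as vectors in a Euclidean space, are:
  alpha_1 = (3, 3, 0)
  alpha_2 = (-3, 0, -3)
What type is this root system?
type A_2

Compute the Cartan integers a_ij = 2(alpha_i, alpha_j)/(alpha_j, alpha_j); the resulting 2x2 Cartan matrix is
[[2, -1], [-1, 2]].
All simple roots have the same length, so the diagram is simply laced. The associated Dynkin diagram is a chain of 2 nodes with single edges (A_2), so the type is A_2 (the algebra sl(3)).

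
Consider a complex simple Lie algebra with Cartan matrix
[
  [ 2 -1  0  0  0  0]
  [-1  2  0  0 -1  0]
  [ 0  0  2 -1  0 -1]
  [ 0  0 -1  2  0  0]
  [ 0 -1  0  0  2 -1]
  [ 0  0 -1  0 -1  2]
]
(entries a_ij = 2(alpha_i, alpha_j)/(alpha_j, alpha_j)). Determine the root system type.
A_6

The matrix has rank 6 with 2's on the diagonal. Reading the off-diagonal entries as Dynkin edges (a single edge where a_ij = a_ji = -1; a double or triple edge where a_ij * a_ji = 2 or 3), the diagram is a chain of 6 nodes with single edges (A_6). One simple-root ordering that puts it in standard form is (alpha_1, alpha_2, alpha_5, alpha_6, alpha_3, alpha_4). So the algebra is type A_6, i.e. sl(7).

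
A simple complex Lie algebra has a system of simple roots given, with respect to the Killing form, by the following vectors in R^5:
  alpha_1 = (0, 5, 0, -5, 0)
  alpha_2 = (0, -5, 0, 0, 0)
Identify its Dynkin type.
Compute the Cartan integers a_ij = 2(alpha_i, alpha_j)/(alpha_j, alpha_j); the resulting 2x2 Cartan matrix is
[[2, -2], [-1, 2]].
The roots have two lengths (squared-length ratio 2:1); the short ones are alpha_{2}. The associated Dynkin diagram is a chain of 2 nodes with a double edge at one end; the terminal node there is the unique short simple root (B_2), so the type is B_2 (the algebra so(5)).

B_2 (so(5))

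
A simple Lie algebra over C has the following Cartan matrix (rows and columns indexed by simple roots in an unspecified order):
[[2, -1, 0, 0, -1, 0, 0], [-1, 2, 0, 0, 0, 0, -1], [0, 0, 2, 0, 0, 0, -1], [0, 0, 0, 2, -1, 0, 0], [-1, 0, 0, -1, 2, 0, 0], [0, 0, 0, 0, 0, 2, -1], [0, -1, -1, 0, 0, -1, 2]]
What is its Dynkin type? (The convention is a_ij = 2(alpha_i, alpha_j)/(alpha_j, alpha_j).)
The matrix has rank 7 with 2's on the diagonal. Reading the off-diagonal entries as Dynkin edges (a single edge where a_ij = a_ji = -1; a double or triple edge where a_ij * a_ji = 2 or 3), the diagram is a chain of 5 nodes with a fork of two nodes at one end (D_7). One simple-root ordering that puts it in standard form is (alpha_4, alpha_5, alpha_1, alpha_2, alpha_7, alpha_6, alpha_3). So the algebra is type D_7, i.e. so(14).

type D_7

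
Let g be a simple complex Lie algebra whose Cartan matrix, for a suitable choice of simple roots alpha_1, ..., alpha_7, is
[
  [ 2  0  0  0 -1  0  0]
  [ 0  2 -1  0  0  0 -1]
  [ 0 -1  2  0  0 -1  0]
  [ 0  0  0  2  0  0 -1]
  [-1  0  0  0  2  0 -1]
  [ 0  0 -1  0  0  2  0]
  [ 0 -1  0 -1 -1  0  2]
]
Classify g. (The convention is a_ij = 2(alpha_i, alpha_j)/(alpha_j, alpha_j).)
E_7

The matrix has rank 7 with 2's on the diagonal. Reading the off-diagonal entries as Dynkin edges (a single edge where a_ij = a_ji = -1; a double or triple edge where a_ij * a_ji = 2 or 3), the diagram is a chain of 6 nodes with one extra node attached to the third node from one end (E_7). One simple-root ordering that puts it in standard form is (alpha_1, alpha_4, alpha_5, alpha_7, alpha_2, alpha_3, alpha_6). So the algebra is type E_7.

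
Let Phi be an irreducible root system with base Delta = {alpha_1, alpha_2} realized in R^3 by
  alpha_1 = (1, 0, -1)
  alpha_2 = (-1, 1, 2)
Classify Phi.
G_2

Compute the Cartan integers a_ij = 2(alpha_i, alpha_j)/(alpha_j, alpha_j); the resulting 2x2 Cartan matrix is
[[2, -1], [-3, 2]].
The roots have two lengths (squared-length ratio 3:1); the short ones are alpha_{1}. The associated Dynkin diagram is two nodes joined by a triple edge (G_2), so the type is G_2.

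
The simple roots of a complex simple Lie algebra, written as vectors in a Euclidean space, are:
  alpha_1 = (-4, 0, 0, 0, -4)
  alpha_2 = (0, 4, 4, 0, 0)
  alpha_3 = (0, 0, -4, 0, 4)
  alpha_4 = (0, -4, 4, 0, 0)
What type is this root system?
Compute the Cartan integers a_ij = 2(alpha_i, alpha_j)/(alpha_j, alpha_j); the resulting 4x4 Cartan matrix is
[[2, 0, -1, 0], [0, 2, -1, 0], [-1, -1, 2, -1], [0, 0, -1, 2]].
All simple roots have the same length, so the diagram is simply laced. The associated Dynkin diagram is a chain of 2 nodes with a fork of two nodes at one end (D_4), so the type is D_4 (the algebra so(8)).

type D_4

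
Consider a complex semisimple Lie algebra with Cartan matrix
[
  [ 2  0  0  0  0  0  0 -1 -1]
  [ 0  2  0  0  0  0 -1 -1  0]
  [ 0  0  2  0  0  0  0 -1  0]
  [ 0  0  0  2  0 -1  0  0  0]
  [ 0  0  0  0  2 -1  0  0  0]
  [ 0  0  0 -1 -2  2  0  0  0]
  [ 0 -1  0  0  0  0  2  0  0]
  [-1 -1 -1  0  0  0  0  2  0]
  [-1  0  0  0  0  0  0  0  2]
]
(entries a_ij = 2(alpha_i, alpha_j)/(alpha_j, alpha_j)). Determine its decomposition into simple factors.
type B_3 + type E_6

The diagram associated to this matrix has two connected components: the simple roots {alpha_4, alpha_5, alpha_6} form a chain of 3 nodes with a double edge at one end; the terminal node there is the unique short simple root (B_3), and {alpha_1, alpha_2, alpha_3, alpha_7, alpha_8, alpha_9} form a chain of 5 nodes with one extra node attached to the third node from one end (E_6). A semisimple Lie algebra decomposes uniquely as the direct sum of simple ideals, one per connected component of its Dynkin diagram, so g ≅ B_3 ⊕ E_6 (dimension 21 + 78 = 99).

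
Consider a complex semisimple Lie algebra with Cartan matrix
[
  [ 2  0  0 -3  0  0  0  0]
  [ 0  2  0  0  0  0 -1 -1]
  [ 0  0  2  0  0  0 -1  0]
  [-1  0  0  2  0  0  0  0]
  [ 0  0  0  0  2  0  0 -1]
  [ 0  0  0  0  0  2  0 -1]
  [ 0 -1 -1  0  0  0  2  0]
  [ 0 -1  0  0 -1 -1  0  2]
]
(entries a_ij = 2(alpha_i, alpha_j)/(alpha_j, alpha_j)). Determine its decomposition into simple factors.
D_6 + G_2

The diagram associated to this matrix has two connected components: the simple roots {alpha_2, alpha_3, alpha_5, alpha_6, alpha_7, alpha_8} form a chain of 4 nodes with a fork of two nodes at one end (D_6), and {alpha_1, alpha_4} form two nodes joined by a triple edge (G_2). A semisimple Lie algebra decomposes uniquely as the direct sum of simple ideals, one per connected component of its Dynkin diagram, so g ≅ D_6 ⊕ G_2 (dimension 66 + 14 = 80).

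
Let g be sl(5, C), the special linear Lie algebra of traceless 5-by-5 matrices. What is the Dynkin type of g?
This is sl(5), which has dimension 5^2 - 1 = 24 and rank 5 - 1 = 4 (a Cartan subalgebra is the diagonal traceless matrices). In the classification of classical Lie algebras, the special linear algebra sl(n+1) has type A_n; here n = 4, so the Dynkin diagram is a chain of 4 nodes with single edges (A_4). Hence the type is A_4.

A_4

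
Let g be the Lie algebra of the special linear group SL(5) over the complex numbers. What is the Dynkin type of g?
This is sl(5), which has dimension 5^2 - 1 = 24 and rank 5 - 1 = 4 (a Cartan subalgebra is the diagonal traceless matrices). In the classification of classical Lie algebras, the special linear algebra sl(n+1) has type A_n; here n = 4, so the Dynkin diagram is a chain of 4 nodes with single edges (A_4). Hence the type is A_4.

A_4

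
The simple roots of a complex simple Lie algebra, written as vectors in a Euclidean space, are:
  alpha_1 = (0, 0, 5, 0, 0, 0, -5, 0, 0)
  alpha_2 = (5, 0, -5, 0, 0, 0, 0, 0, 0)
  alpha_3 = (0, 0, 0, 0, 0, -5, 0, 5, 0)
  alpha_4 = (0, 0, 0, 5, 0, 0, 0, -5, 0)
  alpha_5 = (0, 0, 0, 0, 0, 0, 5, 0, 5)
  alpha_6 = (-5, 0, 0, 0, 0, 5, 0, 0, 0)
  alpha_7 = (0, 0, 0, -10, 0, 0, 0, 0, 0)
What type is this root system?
Compute the Cartan integers a_ij = 2(alpha_i, alpha_j)/(alpha_j, alpha_j); the resulting 7x7 Cartan matrix is
[[2, -1, 0, 0, -1, 0, 0], [-1, 2, 0, 0, 0, -1, 0], [0, 0, 2, -1, 0, -1, 0], [0, 0, -1, 2, 0, 0, -1], [-1, 0, 0, 0, 2, 0, 0], [0, -1, -1, 0, 0, 2, 0], [0, 0, 0, -2, 0, 0, 2]].
The roots have two lengths (squared-length ratio 2:1); the short ones are alpha_{1,2,3,4,5,6}. The associated Dynkin diagram is a chain of 7 nodes with a double edge at one end; the terminal node there is the unique long simple root (C_7), so the type is C_7 (the algebra sp(14)).

C_7 (sp(14))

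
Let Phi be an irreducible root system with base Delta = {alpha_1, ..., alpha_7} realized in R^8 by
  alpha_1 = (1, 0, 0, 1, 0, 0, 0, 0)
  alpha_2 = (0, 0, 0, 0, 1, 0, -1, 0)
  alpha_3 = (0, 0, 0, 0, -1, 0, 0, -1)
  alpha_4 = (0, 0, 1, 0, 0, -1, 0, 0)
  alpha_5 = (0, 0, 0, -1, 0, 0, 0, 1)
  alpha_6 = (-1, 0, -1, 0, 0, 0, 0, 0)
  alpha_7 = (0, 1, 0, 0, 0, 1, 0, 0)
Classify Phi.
Compute the Cartan integers a_ij = 2(alpha_i, alpha_j)/(alpha_j, alpha_j); the resulting 7x7 Cartan matrix is
[[2, 0, 0, 0, -1, -1, 0], [0, 2, -1, 0, 0, 0, 0], [0, -1, 2, 0, -1, 0, 0], [0, 0, 0, 2, 0, -1, -1], [-1, 0, -1, 0, 2, 0, 0], [-1, 0, 0, -1, 0, 2, 0], [0, 0, 0, -1, 0, 0, 2]].
All simple roots have the same length, so the diagram is simply laced. The associated Dynkin diagram is a chain of 7 nodes with single edges (A_7), so the type is A_7 (the algebra sl(8)).

A_7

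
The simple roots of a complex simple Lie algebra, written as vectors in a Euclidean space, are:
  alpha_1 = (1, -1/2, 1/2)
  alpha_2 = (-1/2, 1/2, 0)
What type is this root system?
G2

Compute the Cartan integers a_ij = 2(alpha_i, alpha_j)/(alpha_j, alpha_j); the resulting 2x2 Cartan matrix is
[[2, -3], [-1, 2]].
The roots have two lengths (squared-length ratio 3:1); the short ones are alpha_{2}. The associated Dynkin diagram is two nodes joined by a triple edge (G_2), so the type is G_2.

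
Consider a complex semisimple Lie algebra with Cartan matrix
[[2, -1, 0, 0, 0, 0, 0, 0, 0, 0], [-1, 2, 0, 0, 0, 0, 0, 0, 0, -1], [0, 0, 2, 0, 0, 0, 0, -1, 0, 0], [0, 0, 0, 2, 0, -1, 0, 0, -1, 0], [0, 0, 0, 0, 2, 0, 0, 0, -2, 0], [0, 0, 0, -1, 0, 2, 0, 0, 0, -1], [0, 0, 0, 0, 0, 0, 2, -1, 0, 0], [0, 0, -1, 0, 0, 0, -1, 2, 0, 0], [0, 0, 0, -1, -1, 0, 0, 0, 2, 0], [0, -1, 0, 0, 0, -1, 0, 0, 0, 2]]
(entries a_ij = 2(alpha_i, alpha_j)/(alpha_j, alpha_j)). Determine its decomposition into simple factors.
A3 ⊕ C7

The diagram associated to this matrix has two connected components: the simple roots {alpha_3, alpha_7, alpha_8} form a chain of 3 nodes with single edges (A_3), and {alpha_1, alpha_2, alpha_4, alpha_5, alpha_6, alpha_9, alpha_10} form a chain of 7 nodes with a double edge at one end; the terminal node there is the unique long simple root (C_7). A semisimple Lie algebra decomposes uniquely as the direct sum of simple ideals, one per connected component of its Dynkin diagram, so g ≅ A_3 ⊕ C_7 (dimension 15 + 105 = 120).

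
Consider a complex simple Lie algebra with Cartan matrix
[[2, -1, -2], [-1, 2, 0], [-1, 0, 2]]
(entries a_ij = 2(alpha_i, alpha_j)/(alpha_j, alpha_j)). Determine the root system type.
B_3 (so(7))

The matrix has rank 3 with 2's on the diagonal. Reading the off-diagonal entries as Dynkin edges (a single edge where a_ij = a_ji = -1; a double or triple edge where a_ij * a_ji = 2 or 3), the diagram is a chain of 3 nodes with a double edge at one end; the terminal node there is the unique short simple root (B_3). One simple-root ordering that puts it in standard form is (alpha_2, alpha_1, alpha_3). So the algebra is type B_3, i.e. so(7).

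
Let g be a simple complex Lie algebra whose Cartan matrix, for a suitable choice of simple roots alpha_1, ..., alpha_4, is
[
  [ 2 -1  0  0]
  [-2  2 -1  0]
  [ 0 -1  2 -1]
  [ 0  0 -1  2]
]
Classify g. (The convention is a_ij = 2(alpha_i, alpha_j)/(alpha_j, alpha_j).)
type B_4

The matrix has rank 4 with 2's on the diagonal. Reading the off-diagonal entries as Dynkin edges (a single edge where a_ij = a_ji = -1; a double or triple edge where a_ij * a_ji = 2 or 3), the diagram is a chain of 4 nodes with a double edge at one end; the terminal node there is the unique short simple root (B_4). One simple-root ordering that puts it in standard form is (alpha_4, alpha_3, alpha_2, alpha_1). So the algebra is type B_4, i.e. so(9).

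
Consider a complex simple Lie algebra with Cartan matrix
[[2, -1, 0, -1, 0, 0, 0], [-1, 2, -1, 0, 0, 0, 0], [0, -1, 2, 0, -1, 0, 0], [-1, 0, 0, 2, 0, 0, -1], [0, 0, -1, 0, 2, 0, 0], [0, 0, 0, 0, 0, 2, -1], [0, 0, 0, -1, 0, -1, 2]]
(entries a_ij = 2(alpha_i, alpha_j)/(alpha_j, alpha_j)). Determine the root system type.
The matrix has rank 7 with 2's on the diagonal. Reading the off-diagonal entries as Dynkin edges (a single edge where a_ij = a_ji = -1; a double or triple edge where a_ij * a_ji = 2 or 3), the diagram is a chain of 7 nodes with single edges (A_7). One simple-root ordering that puts it in standard form is (alpha_6, alpha_7, alpha_4, alpha_1, alpha_2, alpha_3, alpha_5). So the algebra is type A_7, i.e. sl(8).

type A_7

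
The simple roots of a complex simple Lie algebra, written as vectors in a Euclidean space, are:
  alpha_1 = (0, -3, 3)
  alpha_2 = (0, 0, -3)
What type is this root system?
Compute the Cartan integers a_ij = 2(alpha_i, alpha_j)/(alpha_j, alpha_j); the resulting 2x2 Cartan matrix is
[[2, -2], [-1, 2]].
The roots have two lengths (squared-length ratio 2:1); the short ones are alpha_{2}. The associated Dynkin diagram is a chain of 2 nodes with a double edge at one end; the terminal node there is the unique short simple root (B_2), so the type is B_2 (the algebra so(5)).

type B_2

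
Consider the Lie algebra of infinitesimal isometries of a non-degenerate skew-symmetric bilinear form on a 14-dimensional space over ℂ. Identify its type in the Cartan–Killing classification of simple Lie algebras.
This is sp(14), which has dimension 14(14+1)/2 = 105 and rank 14/2 = 7. In the classification of classical Lie algebras, the symplectic algebra sp(2n) has type C_n; here n = 7, so the Dynkin diagram is a chain of 7 nodes with a double edge at one end; the terminal node there is the unique long simple root (C_7). Hence the type is C_7.

C7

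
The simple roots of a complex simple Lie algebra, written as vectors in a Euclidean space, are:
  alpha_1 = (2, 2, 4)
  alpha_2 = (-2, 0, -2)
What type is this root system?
Compute the Cartan integers a_ij = 2(alpha_i, alpha_j)/(alpha_j, alpha_j); the resulting 2x2 Cartan matrix is
[[2, -3], [-1, 2]].
The roots have two lengths (squared-length ratio 3:1); the short ones are alpha_{2}. The associated Dynkin diagram is two nodes joined by a triple edge (G_2), so the type is G_2.

G2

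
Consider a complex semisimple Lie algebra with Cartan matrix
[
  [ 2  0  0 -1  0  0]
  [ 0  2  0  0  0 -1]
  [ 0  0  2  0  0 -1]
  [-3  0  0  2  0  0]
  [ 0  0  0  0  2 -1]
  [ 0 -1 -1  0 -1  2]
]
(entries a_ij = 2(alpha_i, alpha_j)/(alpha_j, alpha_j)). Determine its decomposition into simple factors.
D4 + G2

The diagram associated to this matrix has two connected components: the simple roots {alpha_2, alpha_3, alpha_5, alpha_6} form a chain of 2 nodes with a fork of two nodes at one end (D_4), and {alpha_1, alpha_4} form two nodes joined by a triple edge (G_2). A semisimple Lie algebra decomposes uniquely as the direct sum of simple ideals, one per connected component of its Dynkin diagram, so g ≅ D_4 ⊕ G_2 (dimension 28 + 14 = 42).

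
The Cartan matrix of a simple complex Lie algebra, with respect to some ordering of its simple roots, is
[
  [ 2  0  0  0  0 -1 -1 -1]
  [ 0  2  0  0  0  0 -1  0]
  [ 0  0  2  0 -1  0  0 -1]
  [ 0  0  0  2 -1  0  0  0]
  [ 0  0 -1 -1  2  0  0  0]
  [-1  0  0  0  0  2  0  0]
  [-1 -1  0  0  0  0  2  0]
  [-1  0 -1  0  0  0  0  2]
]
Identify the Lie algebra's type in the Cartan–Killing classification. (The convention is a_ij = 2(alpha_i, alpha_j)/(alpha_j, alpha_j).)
type E_8

The matrix has rank 8 with 2's on the diagonal. Reading the off-diagonal entries as Dynkin edges (a single edge where a_ij = a_ji = -1; a double or triple edge where a_ij * a_ji = 2 or 3), the diagram is a chain of 7 nodes with one extra node attached to the third node from one end (E_8). One simple-root ordering that puts it in standard form is (alpha_2, alpha_6, alpha_7, alpha_1, alpha_8, alpha_3, alpha_5, alpha_4). So the algebra is type E_8.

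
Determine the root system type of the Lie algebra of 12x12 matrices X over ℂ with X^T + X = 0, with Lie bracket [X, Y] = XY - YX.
This is so(12) with 12 even, which has dimension 12(12-1)/2 = 66 and rank 12/2 = 6. In the classification of classical Lie algebras, the orthogonal algebra so(2n) in an even number of variables has type D_n; here n = 6, so the Dynkin diagram is a chain of 4 nodes with a fork of two nodes at one end (D_6). Hence the type is D_6.

D_6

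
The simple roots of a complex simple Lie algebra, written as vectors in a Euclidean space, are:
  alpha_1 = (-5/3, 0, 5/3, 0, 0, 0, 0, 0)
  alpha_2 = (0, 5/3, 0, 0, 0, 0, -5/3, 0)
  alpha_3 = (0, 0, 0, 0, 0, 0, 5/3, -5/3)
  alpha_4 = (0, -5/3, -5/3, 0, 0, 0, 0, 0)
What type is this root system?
Compute the Cartan integers a_ij = 2(alpha_i, alpha_j)/(alpha_j, alpha_j); the resulting 4x4 Cartan matrix is
[[2, 0, 0, -1], [0, 2, -1, -1], [0, -1, 2, 0], [-1, -1, 0, 2]].
All simple roots have the same length, so the diagram is simply laced. The associated Dynkin diagram is a chain of 4 nodes with single edges (A_4), so the type is A_4 (the algebra sl(5)).

type A_4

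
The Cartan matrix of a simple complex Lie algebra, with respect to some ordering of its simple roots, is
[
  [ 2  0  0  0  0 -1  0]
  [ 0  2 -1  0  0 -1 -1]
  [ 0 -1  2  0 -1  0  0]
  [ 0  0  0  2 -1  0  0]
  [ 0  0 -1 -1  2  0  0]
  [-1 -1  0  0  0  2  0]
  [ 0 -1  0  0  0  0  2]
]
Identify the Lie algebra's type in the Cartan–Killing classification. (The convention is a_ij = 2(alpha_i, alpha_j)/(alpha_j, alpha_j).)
The matrix has rank 7 with 2's on the diagonal. Reading the off-diagonal entries as Dynkin edges (a single edge where a_ij = a_ji = -1; a double or triple edge where a_ij * a_ji = 2 or 3), the diagram is a chain of 6 nodes with one extra node attached to the third node from one end (E_7). One simple-root ordering that puts it in standard form is (alpha_1, alpha_7, alpha_6, alpha_2, alpha_3, alpha_5, alpha_4). So the algebra is type E_7.

E_7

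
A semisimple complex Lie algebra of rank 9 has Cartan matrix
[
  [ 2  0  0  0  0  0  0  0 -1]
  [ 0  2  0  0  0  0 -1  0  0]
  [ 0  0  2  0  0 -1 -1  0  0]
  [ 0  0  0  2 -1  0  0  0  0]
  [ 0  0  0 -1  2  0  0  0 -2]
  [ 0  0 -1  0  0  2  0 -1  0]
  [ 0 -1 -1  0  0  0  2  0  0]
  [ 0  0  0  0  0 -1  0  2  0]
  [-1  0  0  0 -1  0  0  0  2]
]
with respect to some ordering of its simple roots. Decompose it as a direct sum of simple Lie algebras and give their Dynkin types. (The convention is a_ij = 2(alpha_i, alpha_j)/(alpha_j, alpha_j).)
A_5 (sl(6)) ⊕ F_4

The diagram associated to this matrix has two connected components: the simple roots {alpha_2, alpha_3, alpha_6, alpha_7, alpha_8} form a chain of 5 nodes with single edges (A_5), and {alpha_1, alpha_4, alpha_5, alpha_9} form a chain of 4 nodes with a double edge between the middle two (F_4). A semisimple Lie algebra decomposes uniquely as the direct sum of simple ideals, one per connected component of its Dynkin diagram, so g ≅ A_5 ⊕ F_4 (dimension 35 + 52 = 87).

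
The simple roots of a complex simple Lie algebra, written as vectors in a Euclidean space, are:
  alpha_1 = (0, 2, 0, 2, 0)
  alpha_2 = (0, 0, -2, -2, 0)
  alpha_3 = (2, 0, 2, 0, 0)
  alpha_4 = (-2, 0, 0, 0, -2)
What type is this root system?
Compute the Cartan integers a_ij = 2(alpha_i, alpha_j)/(alpha_j, alpha_j); the resulting 4x4 Cartan matrix is
[[2, -1, 0, 0], [-1, 2, -1, 0], [0, -1, 2, -1], [0, 0, -1, 2]].
All simple roots have the same length, so the diagram is simply laced. The associated Dynkin diagram is a chain of 4 nodes with single edges (A_4), so the type is A_4 (the algebra sl(5)).

type A_4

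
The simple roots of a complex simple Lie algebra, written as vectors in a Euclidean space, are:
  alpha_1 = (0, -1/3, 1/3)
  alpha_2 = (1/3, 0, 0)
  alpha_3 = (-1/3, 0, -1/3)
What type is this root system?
type B_3

Compute the Cartan integers a_ij = 2(alpha_i, alpha_j)/(alpha_j, alpha_j); the resulting 3x3 Cartan matrix is
[[2, 0, -1], [0, 2, -1], [-1, -2, 2]].
The roots have two lengths (squared-length ratio 2:1); the short ones are alpha_{2}. The associated Dynkin diagram is a chain of 3 nodes with a double edge at one end; the terminal node there is the unique short simple root (B_3), so the type is B_3 (the algebra so(7)).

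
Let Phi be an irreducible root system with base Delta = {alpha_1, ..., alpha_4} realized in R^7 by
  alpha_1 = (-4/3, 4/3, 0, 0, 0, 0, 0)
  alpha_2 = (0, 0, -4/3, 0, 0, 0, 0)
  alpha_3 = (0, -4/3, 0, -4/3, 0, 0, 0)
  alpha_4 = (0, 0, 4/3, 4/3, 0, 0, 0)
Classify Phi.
Compute the Cartan integers a_ij = 2(alpha_i, alpha_j)/(alpha_j, alpha_j); the resulting 4x4 Cartan matrix is
[[2, 0, -1, 0], [0, 2, 0, -1], [-1, 0, 2, -1], [0, -2, -1, 2]].
The roots have two lengths (squared-length ratio 2:1); the short ones are alpha_{2}. The associated Dynkin diagram is a chain of 4 nodes with a double edge at one end; the terminal node there is the unique short simple root (B_4), so the type is B_4 (the algebra so(9)).

B_4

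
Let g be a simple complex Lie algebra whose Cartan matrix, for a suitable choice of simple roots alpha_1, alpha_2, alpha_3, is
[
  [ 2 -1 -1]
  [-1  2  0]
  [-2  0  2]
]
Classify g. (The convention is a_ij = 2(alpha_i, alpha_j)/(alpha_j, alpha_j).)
type C_3

The matrix has rank 3 with 2's on the diagonal. Reading the off-diagonal entries as Dynkin edges (a single edge where a_ij = a_ji = -1; a double or triple edge where a_ij * a_ji = 2 or 3), the diagram is a chain of 3 nodes with a double edge at one end; the terminal node there is the unique long simple root (C_3). One simple-root ordering that puts it in standard form is (alpha_2, alpha_1, alpha_3). So the algebra is type C_3, i.e. sp(6).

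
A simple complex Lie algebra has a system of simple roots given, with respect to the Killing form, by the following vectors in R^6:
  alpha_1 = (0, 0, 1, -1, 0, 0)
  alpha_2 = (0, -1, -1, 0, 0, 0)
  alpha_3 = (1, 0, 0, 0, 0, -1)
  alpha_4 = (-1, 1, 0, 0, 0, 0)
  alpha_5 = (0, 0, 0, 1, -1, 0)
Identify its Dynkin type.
A_5 (sl(6))

Compute the Cartan integers a_ij = 2(alpha_i, alpha_j)/(alpha_j, alpha_j); the resulting 5x5 Cartan matrix is
[[2, -1, 0, 0, -1], [-1, 2, 0, -1, 0], [0, 0, 2, -1, 0], [0, -1, -1, 2, 0], [-1, 0, 0, 0, 2]].
All simple roots have the same length, so the diagram is simply laced. The associated Dynkin diagram is a chain of 5 nodes with single edges (A_5), so the type is A_5 (the algebra sl(6)).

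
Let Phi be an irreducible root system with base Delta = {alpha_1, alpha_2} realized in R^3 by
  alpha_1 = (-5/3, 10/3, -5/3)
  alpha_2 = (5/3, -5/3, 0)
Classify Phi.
Compute the Cartan integers a_ij = 2(alpha_i, alpha_j)/(alpha_j, alpha_j); the resulting 2x2 Cartan matrix is
[[2, -3], [-1, 2]].
The roots have two lengths (squared-length ratio 3:1); the short ones are alpha_{2}. The associated Dynkin diagram is two nodes joined by a triple edge (G_2), so the type is G_2.

type G_2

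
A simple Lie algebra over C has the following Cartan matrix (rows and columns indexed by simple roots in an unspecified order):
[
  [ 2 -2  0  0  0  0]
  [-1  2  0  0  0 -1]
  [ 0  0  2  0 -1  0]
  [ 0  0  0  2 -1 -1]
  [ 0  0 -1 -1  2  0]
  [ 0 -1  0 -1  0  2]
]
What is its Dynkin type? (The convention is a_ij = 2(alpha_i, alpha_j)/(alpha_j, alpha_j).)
C6

The matrix has rank 6 with 2's on the diagonal. Reading the off-diagonal entries as Dynkin edges (a single edge where a_ij = a_ji = -1; a double or triple edge where a_ij * a_ji = 2 or 3), the diagram is a chain of 6 nodes with a double edge at one end; the terminal node there is the unique long simple root (C_6). One simple-root ordering that puts it in standard form is (alpha_3, alpha_5, alpha_4, alpha_6, alpha_2, alpha_1). So the algebra is type C_6, i.e. sp(12).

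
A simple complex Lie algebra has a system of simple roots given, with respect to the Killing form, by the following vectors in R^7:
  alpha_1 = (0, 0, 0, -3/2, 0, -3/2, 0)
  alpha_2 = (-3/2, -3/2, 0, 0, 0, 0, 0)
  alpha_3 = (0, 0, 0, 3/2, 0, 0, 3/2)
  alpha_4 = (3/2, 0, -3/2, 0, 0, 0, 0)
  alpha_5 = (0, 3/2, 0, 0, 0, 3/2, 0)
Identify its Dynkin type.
Compute the Cartan integers a_ij = 2(alpha_i, alpha_j)/(alpha_j, alpha_j); the resulting 5x5 Cartan matrix is
[[2, 0, -1, 0, -1], [0, 2, 0, -1, -1], [-1, 0, 2, 0, 0], [0, -1, 0, 2, 0], [-1, -1, 0, 0, 2]].
All simple roots have the same length, so the diagram is simply laced. The associated Dynkin diagram is a chain of 5 nodes with single edges (A_5), so the type is A_5 (the algebra sl(6)).

A_5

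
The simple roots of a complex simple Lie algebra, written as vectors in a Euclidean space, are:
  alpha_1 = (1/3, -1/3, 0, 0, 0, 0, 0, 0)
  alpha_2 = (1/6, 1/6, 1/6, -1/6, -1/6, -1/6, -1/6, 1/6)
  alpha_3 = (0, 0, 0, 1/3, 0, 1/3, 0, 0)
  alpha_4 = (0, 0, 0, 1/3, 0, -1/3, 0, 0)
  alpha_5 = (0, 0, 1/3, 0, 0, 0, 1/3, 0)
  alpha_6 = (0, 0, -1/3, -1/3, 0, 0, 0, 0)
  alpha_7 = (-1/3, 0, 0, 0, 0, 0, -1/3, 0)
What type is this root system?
Compute the Cartan integers a_ij = 2(alpha_i, alpha_j)/(alpha_j, alpha_j); the resulting 7x7 Cartan matrix is
[[2, 0, 0, 0, 0, 0, -1], [0, 2, -1, 0, 0, 0, 0], [0, -1, 2, 0, 0, -1, 0], [0, 0, 0, 2, 0, -1, 0], [0, 0, 0, 0, 2, -1, -1], [0, 0, -1, -1, -1, 2, 0], [-1, 0, 0, 0, -1, 0, 2]].
All simple roots have the same length, so the diagram is simply laced. The associated Dynkin diagram is a chain of 6 nodes with one extra node attached to the third node from one end (E_7), so the type is E_7.

E7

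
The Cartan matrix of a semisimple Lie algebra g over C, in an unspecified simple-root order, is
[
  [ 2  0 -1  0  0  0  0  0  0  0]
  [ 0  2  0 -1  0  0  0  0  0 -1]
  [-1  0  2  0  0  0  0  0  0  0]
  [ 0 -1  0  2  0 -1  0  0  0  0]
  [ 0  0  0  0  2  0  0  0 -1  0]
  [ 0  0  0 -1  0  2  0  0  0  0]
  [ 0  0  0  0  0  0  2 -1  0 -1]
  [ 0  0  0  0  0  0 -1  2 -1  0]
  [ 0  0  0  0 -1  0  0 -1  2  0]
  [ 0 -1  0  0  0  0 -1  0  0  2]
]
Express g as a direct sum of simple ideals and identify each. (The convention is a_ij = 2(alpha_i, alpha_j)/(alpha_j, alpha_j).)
The diagram associated to this matrix has two connected components: the simple roots {alpha_1, alpha_3} form a chain of 2 nodes with single edges (A_2), and {alpha_2, alpha_4, alpha_5, alpha_6, alpha_7, alpha_8, alpha_9, alpha_10} form a chain of 8 nodes with single edges (A_8). A semisimple Lie algebra decomposes uniquely as the direct sum of simple ideals, one per connected component of its Dynkin diagram, so g ≅ A_2 ⊕ A_8 (dimension 8 + 80 = 88).

type A_2 ⊕ type A_8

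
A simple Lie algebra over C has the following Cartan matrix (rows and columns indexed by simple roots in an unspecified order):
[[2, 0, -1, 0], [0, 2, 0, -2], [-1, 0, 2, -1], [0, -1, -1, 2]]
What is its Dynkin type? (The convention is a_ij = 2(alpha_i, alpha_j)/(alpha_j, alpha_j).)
C_4

The matrix has rank 4 with 2's on the diagonal. Reading the off-diagonal entries as Dynkin edges (a single edge where a_ij = a_ji = -1; a double or triple edge where a_ij * a_ji = 2 or 3), the diagram is a chain of 4 nodes with a double edge at one end; the terminal node there is the unique long simple root (C_4). One simple-root ordering that puts it in standard form is (alpha_1, alpha_3, alpha_4, alpha_2). So the algebra is type C_4, i.e. sp(8).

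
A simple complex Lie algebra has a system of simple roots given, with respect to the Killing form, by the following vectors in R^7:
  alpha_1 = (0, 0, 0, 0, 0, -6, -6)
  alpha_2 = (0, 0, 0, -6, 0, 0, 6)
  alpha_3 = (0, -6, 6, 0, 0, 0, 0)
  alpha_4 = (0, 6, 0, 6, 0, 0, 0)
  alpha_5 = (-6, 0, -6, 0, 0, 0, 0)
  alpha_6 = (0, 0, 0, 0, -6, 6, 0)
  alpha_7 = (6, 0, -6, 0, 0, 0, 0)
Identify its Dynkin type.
Compute the Cartan integers a_ij = 2(alpha_i, alpha_j)/(alpha_j, alpha_j); the resulting 7x7 Cartan matrix is
[[2, -1, 0, 0, 0, -1, 0], [-1, 2, 0, -1, 0, 0, 0], [0, 0, 2, -1, -1, 0, -1], [0, -1, -1, 2, 0, 0, 0], [0, 0, -1, 0, 2, 0, 0], [-1, 0, 0, 0, 0, 2, 0], [0, 0, -1, 0, 0, 0, 2]].
All simple roots have the same length, so the diagram is simply laced. The associated Dynkin diagram is a chain of 5 nodes with a fork of two nodes at one end (D_7), so the type is D_7 (the algebra so(14)).

D_7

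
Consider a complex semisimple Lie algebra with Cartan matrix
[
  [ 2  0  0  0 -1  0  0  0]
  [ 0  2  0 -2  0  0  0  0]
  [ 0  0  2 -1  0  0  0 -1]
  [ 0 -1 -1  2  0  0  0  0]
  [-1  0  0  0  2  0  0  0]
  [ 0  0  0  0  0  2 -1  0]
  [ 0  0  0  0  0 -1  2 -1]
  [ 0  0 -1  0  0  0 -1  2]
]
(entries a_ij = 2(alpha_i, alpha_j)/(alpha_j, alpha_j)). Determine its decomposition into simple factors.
The diagram associated to this matrix has two connected components: the simple roots {alpha_1, alpha_5} form a chain of 2 nodes with single edges (A_2), and {alpha_2, alpha_3, alpha_4, alpha_6, alpha_7, alpha_8} form a chain of 6 nodes with a double edge at one end; the terminal node there is the unique long simple root (C_6). A semisimple Lie algebra decomposes uniquely as the direct sum of simple ideals, one per connected component of its Dynkin diagram, so g ≅ A_2 ⊕ C_6 (dimension 8 + 78 = 86).

type A_2 ⊕ type C_6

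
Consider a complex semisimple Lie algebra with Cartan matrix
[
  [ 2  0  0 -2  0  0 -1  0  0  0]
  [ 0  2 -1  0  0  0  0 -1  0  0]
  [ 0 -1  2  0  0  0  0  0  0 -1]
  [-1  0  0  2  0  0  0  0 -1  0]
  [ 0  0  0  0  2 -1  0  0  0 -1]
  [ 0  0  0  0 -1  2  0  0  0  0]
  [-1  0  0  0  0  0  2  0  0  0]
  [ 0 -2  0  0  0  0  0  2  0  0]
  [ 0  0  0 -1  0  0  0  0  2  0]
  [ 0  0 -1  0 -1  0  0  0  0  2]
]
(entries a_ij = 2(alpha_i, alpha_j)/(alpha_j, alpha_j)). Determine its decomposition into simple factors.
C_6 + F_4

The diagram associated to this matrix has two connected components: the simple roots {alpha_2, alpha_3, alpha_5, alpha_6, alpha_8, alpha_10} form a chain of 6 nodes with a double edge at one end; the terminal node there is the unique long simple root (C_6), and {alpha_1, alpha_4, alpha_7, alpha_9} form a chain of 4 nodes with a double edge between the middle two (F_4). A semisimple Lie algebra decomposes uniquely as the direct sum of simple ideals, one per connected component of its Dynkin diagram, so g ≅ C_6 ⊕ F_4 (dimension 78 + 52 = 130).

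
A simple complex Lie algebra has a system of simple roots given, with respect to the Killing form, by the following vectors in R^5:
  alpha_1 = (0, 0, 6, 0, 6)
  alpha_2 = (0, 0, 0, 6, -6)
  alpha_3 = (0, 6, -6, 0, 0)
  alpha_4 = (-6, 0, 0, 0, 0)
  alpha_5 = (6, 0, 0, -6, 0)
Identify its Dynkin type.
Compute the Cartan integers a_ij = 2(alpha_i, alpha_j)/(alpha_j, alpha_j); the resulting 5x5 Cartan matrix is
[[2, -1, -1, 0, 0], [-1, 2, 0, 0, -1], [-1, 0, 2, 0, 0], [0, 0, 0, 2, -1], [0, -1, 0, -2, 2]].
The roots have two lengths (squared-length ratio 2:1); the short ones are alpha_{4}. The associated Dynkin diagram is a chain of 5 nodes with a double edge at one end; the terminal node there is the unique short simple root (B_5), so the type is B_5 (the algebra so(11)).

B_5 (so(11))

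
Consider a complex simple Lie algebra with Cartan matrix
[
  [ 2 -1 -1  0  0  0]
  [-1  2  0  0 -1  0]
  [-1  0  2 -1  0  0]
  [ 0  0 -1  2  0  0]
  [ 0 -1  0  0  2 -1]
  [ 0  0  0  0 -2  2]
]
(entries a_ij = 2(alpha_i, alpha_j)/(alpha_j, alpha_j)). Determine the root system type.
type C_6

The matrix has rank 6 with 2's on the diagonal. Reading the off-diagonal entries as Dynkin edges (a single edge where a_ij = a_ji = -1; a double or triple edge where a_ij * a_ji = 2 or 3), the diagram is a chain of 6 nodes with a double edge at one end; the terminal node there is the unique long simple root (C_6). One simple-root ordering that puts it in standard form is (alpha_4, alpha_3, alpha_1, alpha_2, alpha_5, alpha_6). So the algebra is type C_6, i.e. sp(12).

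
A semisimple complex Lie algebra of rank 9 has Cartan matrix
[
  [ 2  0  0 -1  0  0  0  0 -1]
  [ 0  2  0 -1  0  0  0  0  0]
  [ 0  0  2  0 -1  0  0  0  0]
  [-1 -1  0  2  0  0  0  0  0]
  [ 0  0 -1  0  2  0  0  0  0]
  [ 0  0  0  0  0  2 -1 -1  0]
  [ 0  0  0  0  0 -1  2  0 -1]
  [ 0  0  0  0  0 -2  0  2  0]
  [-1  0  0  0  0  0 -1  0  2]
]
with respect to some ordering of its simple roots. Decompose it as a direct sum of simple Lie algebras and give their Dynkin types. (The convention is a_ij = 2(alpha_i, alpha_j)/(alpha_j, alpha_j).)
The diagram associated to this matrix has two connected components: the simple roots {alpha_3, alpha_5} form a chain of 2 nodes with single edges (A_2), and {alpha_1, alpha_2, alpha_4, alpha_6, alpha_7, alpha_8, alpha_9} form a chain of 7 nodes with a double edge at one end; the terminal node there is the unique long simple root (C_7). A semisimple Lie algebra decomposes uniquely as the direct sum of simple ideals, one per connected component of its Dynkin diagram, so g ≅ A_2 ⊕ C_7 (dimension 8 + 105 = 113).

type A_2 ⊕ type C_7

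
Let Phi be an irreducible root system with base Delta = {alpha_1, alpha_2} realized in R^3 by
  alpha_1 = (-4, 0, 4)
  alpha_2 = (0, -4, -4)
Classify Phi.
A2

Compute the Cartan integers a_ij = 2(alpha_i, alpha_j)/(alpha_j, alpha_j); the resulting 2x2 Cartan matrix is
[[2, -1], [-1, 2]].
All simple roots have the same length, so the diagram is simply laced. The associated Dynkin diagram is a chain of 2 nodes with single edges (A_2), so the type is A_2 (the algebra sl(3)).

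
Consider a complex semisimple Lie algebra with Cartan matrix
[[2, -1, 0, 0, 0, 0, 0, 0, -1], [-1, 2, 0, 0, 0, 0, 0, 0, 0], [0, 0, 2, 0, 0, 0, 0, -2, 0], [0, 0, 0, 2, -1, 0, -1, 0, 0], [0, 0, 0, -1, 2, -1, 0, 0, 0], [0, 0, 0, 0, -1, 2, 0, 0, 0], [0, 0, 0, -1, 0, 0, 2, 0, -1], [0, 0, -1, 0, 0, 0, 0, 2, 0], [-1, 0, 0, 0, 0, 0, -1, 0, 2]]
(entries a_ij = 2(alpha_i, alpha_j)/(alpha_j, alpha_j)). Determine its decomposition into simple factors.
A_7 (sl(8)) + B_2 (so(5))

The diagram associated to this matrix has two connected components: the simple roots {alpha_1, alpha_2, alpha_4, alpha_5, alpha_6, alpha_7, alpha_9} form a chain of 7 nodes with single edges (A_7), and {alpha_3, alpha_8} form a chain of 2 nodes with a double edge at one end; the terminal node there is the unique short simple root (B_2). A semisimple Lie algebra decomposes uniquely as the direct sum of simple ideals, one per connected component of its Dynkin diagram, so g ≅ A_7 ⊕ B_2 (dimension 63 + 10 = 73).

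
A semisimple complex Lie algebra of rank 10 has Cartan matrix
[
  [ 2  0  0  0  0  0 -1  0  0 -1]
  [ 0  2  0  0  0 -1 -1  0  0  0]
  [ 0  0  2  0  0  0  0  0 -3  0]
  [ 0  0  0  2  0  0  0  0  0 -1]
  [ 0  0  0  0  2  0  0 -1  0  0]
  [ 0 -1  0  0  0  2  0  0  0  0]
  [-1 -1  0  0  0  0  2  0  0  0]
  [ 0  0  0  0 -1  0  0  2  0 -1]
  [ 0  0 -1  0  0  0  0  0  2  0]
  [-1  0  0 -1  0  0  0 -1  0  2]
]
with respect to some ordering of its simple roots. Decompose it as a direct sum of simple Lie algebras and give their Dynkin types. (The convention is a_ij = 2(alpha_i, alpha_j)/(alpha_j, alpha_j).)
The diagram associated to this matrix has two connected components: the simple roots {alpha_1, alpha_2, alpha_4, alpha_5, alpha_6, alpha_7, alpha_8, alpha_10} form a chain of 7 nodes with one extra node attached to the third node from one end (E_8), and {alpha_3, alpha_9} form two nodes joined by a triple edge (G_2). A semisimple Lie algebra decomposes uniquely as the direct sum of simple ideals, one per connected component of its Dynkin diagram, so g ≅ E_8 ⊕ G_2 (dimension 248 + 14 = 262).

type E_8 ⊕ type G_2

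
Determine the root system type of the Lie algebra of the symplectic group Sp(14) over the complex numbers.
type C_7

This is sp(14), which has dimension 14(14+1)/2 = 105 and rank 14/2 = 7. In the classification of classical Lie algebras, the symplectic algebra sp(2n) has type C_n; here n = 7, so the Dynkin diagram is a chain of 7 nodes with a double edge at one end; the terminal node there is the unique long simple root (C_7). Hence the type is C_7.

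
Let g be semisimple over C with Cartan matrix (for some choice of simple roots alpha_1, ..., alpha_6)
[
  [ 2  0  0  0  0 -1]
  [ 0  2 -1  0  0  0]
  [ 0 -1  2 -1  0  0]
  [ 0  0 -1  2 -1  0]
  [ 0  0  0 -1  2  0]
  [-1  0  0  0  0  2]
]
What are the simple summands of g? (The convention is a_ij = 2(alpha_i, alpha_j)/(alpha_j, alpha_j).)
A2 ⊕ A4

The diagram associated to this matrix has two connected components: the simple roots {alpha_1, alpha_6} form a chain of 2 nodes with single edges (A_2), and {alpha_2, alpha_3, alpha_4, alpha_5} form a chain of 4 nodes with single edges (A_4). A semisimple Lie algebra decomposes uniquely as the direct sum of simple ideals, one per connected component of its Dynkin diagram, so g ≅ A_2 ⊕ A_4 (dimension 8 + 24 = 32).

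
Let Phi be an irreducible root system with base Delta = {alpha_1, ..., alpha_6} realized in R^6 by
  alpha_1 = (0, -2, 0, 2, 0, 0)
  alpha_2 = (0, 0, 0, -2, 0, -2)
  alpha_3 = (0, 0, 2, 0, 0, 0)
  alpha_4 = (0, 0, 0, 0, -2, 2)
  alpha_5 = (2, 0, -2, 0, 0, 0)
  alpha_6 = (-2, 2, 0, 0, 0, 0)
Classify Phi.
Compute the Cartan integers a_ij = 2(alpha_i, alpha_j)/(alpha_j, alpha_j); the resulting 6x6 Cartan matrix is
[[2, -1, 0, 0, 0, -1], [-1, 2, 0, -1, 0, 0], [0, 0, 2, 0, -1, 0], [0, -1, 0, 2, 0, 0], [0, 0, -2, 0, 2, -1], [-1, 0, 0, 0, -1, 2]].
The roots have two lengths (squared-length ratio 2:1); the short ones are alpha_{3}. The associated Dynkin diagram is a chain of 6 nodes with a double edge at one end; the terminal node there is the unique short simple root (B_6), so the type is B_6 (the algebra so(13)).

B_6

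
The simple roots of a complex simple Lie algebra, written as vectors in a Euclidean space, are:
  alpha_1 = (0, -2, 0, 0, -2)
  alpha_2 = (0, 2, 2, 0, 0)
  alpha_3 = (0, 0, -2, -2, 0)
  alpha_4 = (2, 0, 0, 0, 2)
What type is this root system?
A4

Compute the Cartan integers a_ij = 2(alpha_i, alpha_j)/(alpha_j, alpha_j); the resulting 4x4 Cartan matrix is
[[2, -1, 0, -1], [-1, 2, -1, 0], [0, -1, 2, 0], [-1, 0, 0, 2]].
All simple roots have the same length, so the diagram is simply laced. The associated Dynkin diagram is a chain of 4 nodes with single edges (A_4), so the type is A_4 (the algebra sl(5)).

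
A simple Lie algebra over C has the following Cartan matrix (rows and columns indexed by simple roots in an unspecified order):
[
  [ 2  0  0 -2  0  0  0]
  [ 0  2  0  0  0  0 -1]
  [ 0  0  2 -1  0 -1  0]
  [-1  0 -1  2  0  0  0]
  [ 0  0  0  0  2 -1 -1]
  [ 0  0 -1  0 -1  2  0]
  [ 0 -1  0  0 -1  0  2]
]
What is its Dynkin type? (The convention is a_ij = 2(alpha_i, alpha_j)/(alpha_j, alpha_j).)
C7

The matrix has rank 7 with 2's on the diagonal. Reading the off-diagonal entries as Dynkin edges (a single edge where a_ij = a_ji = -1; a double or triple edge where a_ij * a_ji = 2 or 3), the diagram is a chain of 7 nodes with a double edge at one end; the terminal node there is the unique long simple root (C_7). One simple-root ordering that puts it in standard form is (alpha_2, alpha_7, alpha_5, alpha_6, alpha_3, alpha_4, alpha_1). So the algebra is type C_7, i.e. sp(14).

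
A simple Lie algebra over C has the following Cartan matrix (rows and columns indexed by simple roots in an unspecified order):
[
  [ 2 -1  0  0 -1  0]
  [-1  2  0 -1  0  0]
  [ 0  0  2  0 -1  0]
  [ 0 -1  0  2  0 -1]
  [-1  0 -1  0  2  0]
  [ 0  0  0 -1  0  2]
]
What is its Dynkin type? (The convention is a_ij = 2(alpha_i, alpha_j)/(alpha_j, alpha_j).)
The matrix has rank 6 with 2's on the diagonal. Reading the off-diagonal entries as Dynkin edges (a single edge where a_ij = a_ji = -1; a double or triple edge where a_ij * a_ji = 2 or 3), the diagram is a chain of 6 nodes with single edges (A_6). One simple-root ordering that puts it in standard form is (alpha_3, alpha_5, alpha_1, alpha_2, alpha_4, alpha_6). So the algebra is type A_6, i.e. sl(7).

A6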